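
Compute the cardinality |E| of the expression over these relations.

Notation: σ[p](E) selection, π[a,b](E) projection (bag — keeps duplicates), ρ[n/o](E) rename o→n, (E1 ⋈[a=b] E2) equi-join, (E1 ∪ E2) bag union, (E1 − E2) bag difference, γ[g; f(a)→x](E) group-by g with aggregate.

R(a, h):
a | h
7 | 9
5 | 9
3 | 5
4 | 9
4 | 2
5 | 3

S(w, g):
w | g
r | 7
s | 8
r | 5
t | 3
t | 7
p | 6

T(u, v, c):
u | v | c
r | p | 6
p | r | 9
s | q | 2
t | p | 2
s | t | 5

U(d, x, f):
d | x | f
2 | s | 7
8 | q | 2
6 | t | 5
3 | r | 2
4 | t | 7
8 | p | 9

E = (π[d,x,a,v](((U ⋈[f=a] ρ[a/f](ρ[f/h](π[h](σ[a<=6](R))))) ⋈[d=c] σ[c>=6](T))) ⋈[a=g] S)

Stepwise |·|:
  U → 6
  R → 6
  σ[a<=6](R) → 5
  π[h](σ[a<=6](R)) → 5
  ρ[f/h](π[h](σ[a<=6](R))) → 5
  ρ[a/f](ρ[f/h](π[h](σ[a<=6](R)))) → 5
  (U ⋈[f=a] ρ[a/f](ρ[f/h](π[h](σ[a<=6](R))))) → 5
  T → 5
  σ[c>=6](T) → 2
  ((U ⋈[f=a] ρ[a/f](ρ[f/h](π[h](σ[a<=6](R))))) ⋈[d=c] σ[c>=6](T)) → 1
  π[d,x,a,v](((U ⋈[f=a] ρ[a/f](ρ[f/h](π[h](σ[a<=6](R))))) ⋈[d=c] σ[c>=6](T))) → 1
  S → 6
  (π[d,x,a,v](((U ⋈[f=a] ρ[a/f](ρ[f/h](π[h](σ[a<=6](R))))) ⋈[d=c] σ[c>=6](T))) ⋈[a=g] S) → 1

|E| = 1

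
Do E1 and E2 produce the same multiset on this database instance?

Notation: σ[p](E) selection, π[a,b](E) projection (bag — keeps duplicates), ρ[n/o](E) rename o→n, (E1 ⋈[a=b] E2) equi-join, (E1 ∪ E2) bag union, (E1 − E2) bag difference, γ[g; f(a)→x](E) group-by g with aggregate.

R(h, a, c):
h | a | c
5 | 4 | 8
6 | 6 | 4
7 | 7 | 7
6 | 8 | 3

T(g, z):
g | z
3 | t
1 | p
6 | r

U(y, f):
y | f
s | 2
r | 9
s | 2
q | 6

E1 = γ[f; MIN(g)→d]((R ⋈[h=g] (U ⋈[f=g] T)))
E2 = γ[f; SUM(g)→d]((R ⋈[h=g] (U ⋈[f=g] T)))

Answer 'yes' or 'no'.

E1 row counts bottom-up:
  R → 4
  U → 4
  T → 3
  (U ⋈[f=g] T) → 1
  (R ⋈[h=g] (U ⋈[f=g] T)) → 2
  γ[f; MIN(g)→d]((R ⋈[h=g] (U ⋈[f=g] T))) → 1
E2 row counts bottom-up:
  R → 4
  U → 4
  T → 3
  (U ⋈[f=g] T) → 1
  (R ⋈[h=g] (U ⋈[f=g] T)) → 2
  γ[f; SUM(g)→d]((R ⋈[h=g] (U ⋈[f=g] T))) → 1

E1 result:
f | d
6 | 6
E2 result:
f | d
6 | 12
Witness: (6, 6) appears 1× in E1 but 0× in E2.

no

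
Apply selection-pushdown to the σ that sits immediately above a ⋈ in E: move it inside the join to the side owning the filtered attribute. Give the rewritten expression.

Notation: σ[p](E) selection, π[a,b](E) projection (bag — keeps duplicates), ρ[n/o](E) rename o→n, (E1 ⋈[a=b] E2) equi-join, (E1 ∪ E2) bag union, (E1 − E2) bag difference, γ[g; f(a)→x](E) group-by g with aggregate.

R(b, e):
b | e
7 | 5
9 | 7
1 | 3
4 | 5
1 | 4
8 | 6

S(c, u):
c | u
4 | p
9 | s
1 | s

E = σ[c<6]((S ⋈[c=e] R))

σ filters on c, owned by the left side.
E' = (σ[c<6](S) ⋈[c=e] R)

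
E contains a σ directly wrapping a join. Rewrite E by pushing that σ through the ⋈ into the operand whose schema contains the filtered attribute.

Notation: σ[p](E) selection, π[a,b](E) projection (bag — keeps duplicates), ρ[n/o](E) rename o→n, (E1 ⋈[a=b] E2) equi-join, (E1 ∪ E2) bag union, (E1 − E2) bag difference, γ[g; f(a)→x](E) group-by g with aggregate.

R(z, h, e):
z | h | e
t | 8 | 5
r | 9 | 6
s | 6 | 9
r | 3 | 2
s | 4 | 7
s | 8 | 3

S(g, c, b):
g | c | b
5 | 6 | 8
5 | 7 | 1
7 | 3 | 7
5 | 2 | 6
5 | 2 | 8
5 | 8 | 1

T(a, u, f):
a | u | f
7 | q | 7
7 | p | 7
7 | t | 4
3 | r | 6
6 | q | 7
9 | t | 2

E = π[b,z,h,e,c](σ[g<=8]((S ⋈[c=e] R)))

σ filters on g, owned by the left side.
E' = π[b,z,h,e,c]((σ[g<=8](S) ⋈[c=e] R))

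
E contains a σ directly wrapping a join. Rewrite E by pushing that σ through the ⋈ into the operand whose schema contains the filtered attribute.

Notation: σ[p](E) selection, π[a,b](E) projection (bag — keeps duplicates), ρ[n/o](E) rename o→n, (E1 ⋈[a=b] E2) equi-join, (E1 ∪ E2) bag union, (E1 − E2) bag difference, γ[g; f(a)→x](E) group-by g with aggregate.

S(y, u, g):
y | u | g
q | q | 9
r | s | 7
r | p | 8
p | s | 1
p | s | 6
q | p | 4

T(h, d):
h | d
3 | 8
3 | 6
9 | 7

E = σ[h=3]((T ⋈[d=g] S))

σ filters on h, owned by the left side.
E' = (σ[h=3](T) ⋈[d=g] S)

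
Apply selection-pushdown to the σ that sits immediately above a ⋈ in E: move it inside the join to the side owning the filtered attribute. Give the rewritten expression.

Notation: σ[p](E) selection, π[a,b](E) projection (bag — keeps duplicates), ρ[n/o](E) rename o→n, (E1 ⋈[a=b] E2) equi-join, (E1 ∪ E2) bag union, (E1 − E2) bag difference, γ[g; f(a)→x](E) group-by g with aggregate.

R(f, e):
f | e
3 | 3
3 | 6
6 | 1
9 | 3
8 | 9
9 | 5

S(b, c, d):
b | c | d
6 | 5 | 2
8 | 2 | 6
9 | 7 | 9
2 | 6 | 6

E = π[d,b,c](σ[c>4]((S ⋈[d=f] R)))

σ filters on c, owned by the left side.
E' = π[d,b,c]((σ[c>4](S) ⋈[d=f] R))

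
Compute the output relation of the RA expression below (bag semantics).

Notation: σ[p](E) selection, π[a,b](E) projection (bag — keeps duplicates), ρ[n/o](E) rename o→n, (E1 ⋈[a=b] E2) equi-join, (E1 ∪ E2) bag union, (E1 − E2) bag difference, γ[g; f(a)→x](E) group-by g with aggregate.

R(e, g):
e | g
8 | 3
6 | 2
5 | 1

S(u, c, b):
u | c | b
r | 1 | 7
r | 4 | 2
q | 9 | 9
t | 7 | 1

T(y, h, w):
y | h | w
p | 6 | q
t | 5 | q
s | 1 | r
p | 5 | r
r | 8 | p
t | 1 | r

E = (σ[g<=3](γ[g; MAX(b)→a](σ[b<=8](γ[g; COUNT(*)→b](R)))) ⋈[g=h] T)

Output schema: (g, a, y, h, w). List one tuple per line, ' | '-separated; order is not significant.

Per-node cardinality:
  R → 3
  γ[g; COUNT(*)→b](R) → 3
  σ[b<=8](γ[g; COUNT(*)→b](R)) → 3
  γ[g; MAX(b)→a](σ[b<=8](γ[g; COUNT(*)→b](R))) → 3
  σ[g<=3](γ[g; MAX(b)→a](σ[b<=8](γ[g; COUNT(*)→b](R)))) → 3
  T → 6
  (σ[g<=3](γ[g; MAX(b)→a](σ[b<=8](γ[g; COUNT(*)→b](R)))) ⋈[g=h] T) → 2

== RESULT ==
g | a | y | h | w
1 | 1 | s | 1 | r
1 | 1 | t | 1 | r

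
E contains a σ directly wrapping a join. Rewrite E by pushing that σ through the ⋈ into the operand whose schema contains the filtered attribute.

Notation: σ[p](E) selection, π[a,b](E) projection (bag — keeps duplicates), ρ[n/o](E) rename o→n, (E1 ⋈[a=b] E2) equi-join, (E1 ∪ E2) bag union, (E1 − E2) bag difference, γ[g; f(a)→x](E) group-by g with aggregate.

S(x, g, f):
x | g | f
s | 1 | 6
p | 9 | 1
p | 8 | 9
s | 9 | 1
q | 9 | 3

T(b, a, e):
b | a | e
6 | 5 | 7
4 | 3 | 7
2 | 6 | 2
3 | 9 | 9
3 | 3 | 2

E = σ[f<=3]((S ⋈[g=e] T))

σ filters on f, owned by the left side.
E' = (σ[f<=3](S) ⋈[g=e] T)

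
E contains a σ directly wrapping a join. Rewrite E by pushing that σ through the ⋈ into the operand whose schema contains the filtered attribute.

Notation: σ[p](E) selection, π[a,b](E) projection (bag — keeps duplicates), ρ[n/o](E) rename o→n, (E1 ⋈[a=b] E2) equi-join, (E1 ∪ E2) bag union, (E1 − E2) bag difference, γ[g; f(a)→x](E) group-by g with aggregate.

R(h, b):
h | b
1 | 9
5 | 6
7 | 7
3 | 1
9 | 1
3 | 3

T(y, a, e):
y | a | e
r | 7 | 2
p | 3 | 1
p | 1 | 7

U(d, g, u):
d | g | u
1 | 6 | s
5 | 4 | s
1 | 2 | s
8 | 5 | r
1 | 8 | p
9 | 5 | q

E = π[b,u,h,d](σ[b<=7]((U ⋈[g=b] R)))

σ filters on b, owned by the right side.
E' = π[b,u,h,d]((U ⋈[g=b] σ[b<=7](R)))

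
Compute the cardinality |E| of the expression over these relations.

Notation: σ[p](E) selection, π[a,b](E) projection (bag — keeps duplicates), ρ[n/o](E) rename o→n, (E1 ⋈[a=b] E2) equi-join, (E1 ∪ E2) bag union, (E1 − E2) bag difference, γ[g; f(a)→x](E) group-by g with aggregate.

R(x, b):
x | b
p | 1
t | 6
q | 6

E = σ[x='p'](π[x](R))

Subexpression sizes:
  R → 3
  π[x](R) → 3
  σ[x='p'](π[x](R)) → 1

|E| = 1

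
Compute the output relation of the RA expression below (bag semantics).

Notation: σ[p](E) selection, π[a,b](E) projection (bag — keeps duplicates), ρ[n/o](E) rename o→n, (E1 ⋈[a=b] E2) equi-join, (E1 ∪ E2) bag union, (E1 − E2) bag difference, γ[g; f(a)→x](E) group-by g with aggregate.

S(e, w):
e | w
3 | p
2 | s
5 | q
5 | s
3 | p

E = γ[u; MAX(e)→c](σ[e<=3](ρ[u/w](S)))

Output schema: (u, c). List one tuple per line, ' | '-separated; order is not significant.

Subexpression sizes:
  S → 5
  ρ[u/w](S) → 5
  σ[e<=3](ρ[u/w](S)) → 3
  γ[u; MAX(e)→c](σ[e<=3](ρ[u/w](S))) → 2

== RESULT ==
u | c
p | 3
s | 2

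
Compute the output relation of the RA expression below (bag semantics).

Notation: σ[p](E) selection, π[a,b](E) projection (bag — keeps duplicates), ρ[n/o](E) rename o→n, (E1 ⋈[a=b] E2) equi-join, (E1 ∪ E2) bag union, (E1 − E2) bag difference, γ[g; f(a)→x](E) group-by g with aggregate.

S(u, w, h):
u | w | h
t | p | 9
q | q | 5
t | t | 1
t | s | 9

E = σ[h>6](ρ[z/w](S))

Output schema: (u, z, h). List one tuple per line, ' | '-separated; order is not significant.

Stepwise |·|:
  S → 4
  ρ[z/w](S) → 4
  σ[h>6](ρ[z/w](S)) → 2

== RESULT ==
u | z | h
t | p | 9
t | s | 9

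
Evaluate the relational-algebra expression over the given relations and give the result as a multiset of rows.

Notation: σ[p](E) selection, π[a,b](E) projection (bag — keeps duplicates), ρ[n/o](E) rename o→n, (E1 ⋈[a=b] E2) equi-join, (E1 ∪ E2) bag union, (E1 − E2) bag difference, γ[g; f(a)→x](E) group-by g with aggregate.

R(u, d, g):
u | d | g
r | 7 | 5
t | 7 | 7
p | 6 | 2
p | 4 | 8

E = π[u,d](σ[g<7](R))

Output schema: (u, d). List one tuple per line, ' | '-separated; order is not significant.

Per-node cardinality:
  R → 4
  σ[g<7](R) → 2
  π[u,d](σ[g<7](R)) → 2

== RESULT ==
u | d
p | 6
r | 7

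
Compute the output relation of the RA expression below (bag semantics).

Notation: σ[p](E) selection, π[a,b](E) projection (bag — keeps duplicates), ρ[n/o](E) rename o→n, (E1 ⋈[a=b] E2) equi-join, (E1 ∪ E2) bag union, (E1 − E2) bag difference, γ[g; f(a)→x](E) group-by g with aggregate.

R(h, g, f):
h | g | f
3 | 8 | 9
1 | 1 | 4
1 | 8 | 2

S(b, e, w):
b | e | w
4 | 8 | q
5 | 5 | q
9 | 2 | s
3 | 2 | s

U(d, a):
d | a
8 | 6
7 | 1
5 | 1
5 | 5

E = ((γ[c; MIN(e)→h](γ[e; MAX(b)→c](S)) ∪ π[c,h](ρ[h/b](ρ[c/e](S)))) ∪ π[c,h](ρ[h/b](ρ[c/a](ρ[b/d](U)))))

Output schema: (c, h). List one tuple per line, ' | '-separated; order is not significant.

Stepwise |·|:
  S → 4
  γ[e; MAX(b)→c](S) → 3
  γ[c; MIN(e)→h](γ[e; MAX(b)→c](S)) → 3
  S → 4
  ρ[c/e](S) → 4
  ρ[h/b](ρ[c/e](S)) → 4
  π[c,h](ρ[h/b](ρ[c/e](S))) → 4
  (γ[c; MIN(e)→h](γ[e; MAX(b)→c](S)) ∪ π[c,h](ρ[h/b](ρ[c/e](S)))) → 7
  U → 4
  ρ[b/d](U) → 4
  ρ[c/a](ρ[b/d](U)) → 4
  ρ[h/b](ρ[c/a](ρ[b/d](U))) → 4
  π[c,h](ρ[h/b](ρ[c/a](ρ[b/d](U)))) → 4
  ((γ[c; MIN(e)→h](γ[e; MAX(b)→c](S)) ∪ π[c,h](ρ[h/b](ρ[c/e](S)))) ∪ π[c,h](ρ[h/b](ρ[c/a](ρ[b/d](U))))) → 11

== RESULT ==
c | h
1 | 5
1 | 7
2 | 3
2 | 9
4 | 8
5 | 5
5 | 5
5 | 5
6 | 8
8 | 4
9 | 2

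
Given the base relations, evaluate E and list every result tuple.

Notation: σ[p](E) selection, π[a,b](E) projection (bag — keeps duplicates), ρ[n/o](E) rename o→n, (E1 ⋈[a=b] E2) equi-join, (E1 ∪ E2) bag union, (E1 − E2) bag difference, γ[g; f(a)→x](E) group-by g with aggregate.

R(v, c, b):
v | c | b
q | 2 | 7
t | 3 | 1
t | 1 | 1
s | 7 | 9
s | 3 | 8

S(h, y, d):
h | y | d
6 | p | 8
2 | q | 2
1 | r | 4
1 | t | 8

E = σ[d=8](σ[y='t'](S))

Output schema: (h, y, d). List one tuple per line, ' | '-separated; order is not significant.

Per-node cardinality:
  S → 4
  σ[y='t'](S) → 1
  σ[d=8](σ[y='t'](S)) → 1

== RESULT ==
h | y | d
1 | t | 8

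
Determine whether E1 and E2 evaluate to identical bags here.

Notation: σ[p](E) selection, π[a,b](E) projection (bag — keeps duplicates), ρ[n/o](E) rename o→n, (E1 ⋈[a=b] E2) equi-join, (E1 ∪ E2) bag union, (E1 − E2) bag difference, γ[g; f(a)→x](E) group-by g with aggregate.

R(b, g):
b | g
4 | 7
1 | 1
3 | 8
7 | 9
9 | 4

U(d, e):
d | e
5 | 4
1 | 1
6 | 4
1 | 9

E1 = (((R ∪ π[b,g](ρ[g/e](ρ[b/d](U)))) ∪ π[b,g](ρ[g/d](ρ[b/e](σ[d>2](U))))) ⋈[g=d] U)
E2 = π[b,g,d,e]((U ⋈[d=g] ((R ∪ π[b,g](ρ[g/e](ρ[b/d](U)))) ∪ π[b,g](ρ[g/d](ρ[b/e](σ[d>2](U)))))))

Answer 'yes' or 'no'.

E1 subexpression sizes:
  R → 5
  U → 4
  ρ[b/d](U) → 4
  ρ[g/e](ρ[b/d](U)) → 4
  π[b,g](ρ[g/e](ρ[b/d](U))) → 4
  (R ∪ π[b,g](ρ[g/e](ρ[b/d](U)))) → 9
  U → 4
  σ[d>2](U) → 2
  ρ[b/e](σ[d>2](U)) → 2
  ρ[g/d](ρ[b/e](σ[d>2](U))) → 2
  π[b,g](ρ[g/d](ρ[b/e](σ[d>2](U)))) → 2
  ((R ∪ π[b,g](ρ[g/e](ρ[b/d](U)))) ∪ π[b,g](ρ[g/d](ρ[b/e](σ[d>2](U))))) → 11
  U → 4
  (((R ∪ π[b,g](ρ[g/e](ρ[b/d](U)))) ∪ π[b,g](ρ[g/d](ρ[b/e](σ[d>2](U))))) ⋈[g=d] U) → 6
E2 subexpression sizes:
  U → 4
  R → 5
  U → 4
  ρ[b/d](U) → 4
  ρ[g/e](ρ[b/d](U)) → 4
  π[b,g](ρ[g/e](ρ[b/d](U))) → 4
  (R ∪ π[b,g](ρ[g/e](ρ[b/d](U)))) → 9
  U → 4
  σ[d>2](U) → 2
  ρ[b/e](σ[d>2](U)) → 2
  ρ[g/d](ρ[b/e](σ[d>2](U))) → 2
  π[b,g](ρ[g/d](ρ[b/e](σ[d>2](U)))) → 2
  ((R ∪ π[b,g](ρ[g/e](ρ[b/d](U)))) ∪ π[b,g](ρ[g/d](ρ[b/e](σ[d>2](U))))) → 11
  (U ⋈[d=g] ((R ∪ π[b,g](ρ[g/e](ρ[b/d](U)))) ∪ π[b,g](ρ[g/d](ρ[b/e](σ[d>2](U)))))) → 6
  π[b,g,d,e]((U ⋈[d=g] ((R ∪ π[b,g](ρ[g/e](ρ[b/d](U)))) ∪ π[b,g](ρ[g/d](ρ[b/e](σ[d>2](U))))))) → 6

E1 and E2 produce the same multiset:
b | g | d | e
1 | 1 | 1 | 1
1 | 1 | 1 | 1
1 | 1 | 1 | 9
1 | 1 | 1 | 9
4 | 5 | 5 | 4
4 | 6 | 6 | 4

yes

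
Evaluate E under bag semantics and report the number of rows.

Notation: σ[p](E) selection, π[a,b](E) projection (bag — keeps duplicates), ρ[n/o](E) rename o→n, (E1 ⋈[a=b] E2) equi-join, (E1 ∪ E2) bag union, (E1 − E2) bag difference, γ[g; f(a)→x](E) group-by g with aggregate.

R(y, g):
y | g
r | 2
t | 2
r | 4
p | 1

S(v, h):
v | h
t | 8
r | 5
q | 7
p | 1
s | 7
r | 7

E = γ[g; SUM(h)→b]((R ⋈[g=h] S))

Per-node cardinality:
  R → 4
  S → 6
  (R ⋈[g=h] S) → 1
  γ[g; SUM(h)→b]((R ⋈[g=h] S)) → 1

|E| = 1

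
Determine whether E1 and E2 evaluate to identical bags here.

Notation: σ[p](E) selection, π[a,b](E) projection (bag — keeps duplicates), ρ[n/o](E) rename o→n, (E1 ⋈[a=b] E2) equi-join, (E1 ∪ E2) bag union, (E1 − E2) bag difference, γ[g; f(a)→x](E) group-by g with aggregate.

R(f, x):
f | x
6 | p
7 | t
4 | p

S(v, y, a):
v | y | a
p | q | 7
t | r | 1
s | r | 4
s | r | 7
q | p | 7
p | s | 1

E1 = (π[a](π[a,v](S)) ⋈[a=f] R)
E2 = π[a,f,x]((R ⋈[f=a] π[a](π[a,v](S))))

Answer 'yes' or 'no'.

E1 stepwise |·|:
  S → 6
  π[a,v](S) → 6
  π[a](π[a,v](S)) → 6
  R → 3
  (π[a](π[a,v](S)) ⋈[a=f] R) → 4
E2 stepwise |·|:
  R → 3
  S → 6
  π[a,v](S) → 6
  π[a](π[a,v](S)) → 6
  (R ⋈[f=a] π[a](π[a,v](S))) → 4
  π[a,f,x]((R ⋈[f=a] π[a](π[a,v](S)))) → 4

E1 and E2 produce the same multiset:
a | f | x
4 | 4 | p
7 | 7 | t
7 | 7 | t
7 | 7 | t

yes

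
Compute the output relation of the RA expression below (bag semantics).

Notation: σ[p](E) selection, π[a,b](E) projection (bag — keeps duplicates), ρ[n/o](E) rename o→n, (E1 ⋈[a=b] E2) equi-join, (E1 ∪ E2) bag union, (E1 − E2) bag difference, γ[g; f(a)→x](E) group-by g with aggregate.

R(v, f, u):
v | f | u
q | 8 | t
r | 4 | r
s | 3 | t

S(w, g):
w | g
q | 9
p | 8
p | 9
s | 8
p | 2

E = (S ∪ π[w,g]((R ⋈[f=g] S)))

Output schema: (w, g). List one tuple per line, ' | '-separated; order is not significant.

Stepwise |·|:
  S → 5
  R → 3
  S → 5
  (R ⋈[f=g] S) → 2
  π[w,g]((R ⋈[f=g] S)) → 2
  (S ∪ π[w,g]((R ⋈[f=g] S))) → 7

== RESULT ==
w | g
p | 2
p | 8
p | 8
p | 9
q | 9
s | 8
s | 8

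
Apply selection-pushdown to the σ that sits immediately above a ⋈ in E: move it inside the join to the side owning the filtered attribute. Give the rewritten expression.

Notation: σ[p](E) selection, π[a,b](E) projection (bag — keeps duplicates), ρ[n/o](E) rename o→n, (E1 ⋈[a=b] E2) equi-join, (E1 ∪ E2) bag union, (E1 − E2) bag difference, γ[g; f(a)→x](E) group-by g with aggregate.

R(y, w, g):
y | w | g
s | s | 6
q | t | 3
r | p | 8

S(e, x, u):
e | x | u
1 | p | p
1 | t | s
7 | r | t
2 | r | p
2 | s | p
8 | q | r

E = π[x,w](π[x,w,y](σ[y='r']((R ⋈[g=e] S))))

σ filters on y, owned by the left side.
E' = π[x,w](π[x,w,y]((σ[y='r'](R) ⋈[g=e] S)))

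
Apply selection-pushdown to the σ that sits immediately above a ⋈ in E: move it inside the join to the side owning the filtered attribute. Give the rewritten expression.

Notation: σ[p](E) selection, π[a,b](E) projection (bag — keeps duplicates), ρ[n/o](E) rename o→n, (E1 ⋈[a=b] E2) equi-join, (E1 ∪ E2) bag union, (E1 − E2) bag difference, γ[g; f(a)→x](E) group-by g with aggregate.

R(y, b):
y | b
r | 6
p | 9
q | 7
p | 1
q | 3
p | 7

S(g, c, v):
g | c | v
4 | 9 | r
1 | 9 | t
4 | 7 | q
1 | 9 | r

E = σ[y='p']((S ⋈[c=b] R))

σ filters on y, owned by the right side.
E' = (S ⋈[c=b] σ[y='p'](R))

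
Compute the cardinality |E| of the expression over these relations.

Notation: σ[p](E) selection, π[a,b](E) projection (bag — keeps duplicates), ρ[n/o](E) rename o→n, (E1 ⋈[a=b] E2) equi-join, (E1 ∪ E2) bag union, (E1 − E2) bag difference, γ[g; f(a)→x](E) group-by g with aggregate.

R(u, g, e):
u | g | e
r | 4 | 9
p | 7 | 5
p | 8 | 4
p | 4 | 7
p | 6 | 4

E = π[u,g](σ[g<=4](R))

Subexpression sizes:
  R → 5
  σ[g<=4](R) → 2
  π[u,g](σ[g<=4](R)) → 2

|E| = 2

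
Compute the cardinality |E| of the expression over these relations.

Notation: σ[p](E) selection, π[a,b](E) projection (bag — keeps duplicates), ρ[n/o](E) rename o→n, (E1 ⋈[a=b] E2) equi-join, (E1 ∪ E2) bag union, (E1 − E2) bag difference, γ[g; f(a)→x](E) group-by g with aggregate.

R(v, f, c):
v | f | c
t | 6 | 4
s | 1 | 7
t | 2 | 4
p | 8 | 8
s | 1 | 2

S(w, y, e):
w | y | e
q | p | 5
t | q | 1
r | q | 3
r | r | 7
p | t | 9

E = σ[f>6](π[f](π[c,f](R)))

Stepwise |·|:
  R → 5
  π[c,f](R) → 5
  π[f](π[c,f](R)) → 5
  σ[f>6](π[f](π[c,f](R))) → 1

|E| = 1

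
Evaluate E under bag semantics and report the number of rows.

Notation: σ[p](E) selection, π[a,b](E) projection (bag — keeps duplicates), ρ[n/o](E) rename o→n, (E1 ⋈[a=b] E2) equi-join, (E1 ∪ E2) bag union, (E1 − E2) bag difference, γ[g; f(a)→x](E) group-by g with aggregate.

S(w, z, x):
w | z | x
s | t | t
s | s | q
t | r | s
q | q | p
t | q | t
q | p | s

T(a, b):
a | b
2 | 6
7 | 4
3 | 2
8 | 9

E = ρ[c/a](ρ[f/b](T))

Per-node cardinality:
  T → 4
  ρ[f/b](T) → 4
  ρ[c/a](ρ[f/b](T)) → 4

|E| = 4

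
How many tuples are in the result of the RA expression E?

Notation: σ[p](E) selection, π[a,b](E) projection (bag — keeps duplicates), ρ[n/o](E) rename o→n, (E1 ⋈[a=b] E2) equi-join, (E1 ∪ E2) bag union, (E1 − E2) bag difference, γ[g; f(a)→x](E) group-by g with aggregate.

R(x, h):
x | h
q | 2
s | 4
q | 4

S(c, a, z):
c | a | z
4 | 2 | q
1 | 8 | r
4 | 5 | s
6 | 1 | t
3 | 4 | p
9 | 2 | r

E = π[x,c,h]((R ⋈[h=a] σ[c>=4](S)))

Subexpression sizes:
  R → 3
  S → 6
  σ[c>=4](S) → 4
  (R ⋈[h=a] σ[c>=4](S)) → 2
  π[x,c,h]((R ⋈[h=a] σ[c>=4](S))) → 2

|E| = 2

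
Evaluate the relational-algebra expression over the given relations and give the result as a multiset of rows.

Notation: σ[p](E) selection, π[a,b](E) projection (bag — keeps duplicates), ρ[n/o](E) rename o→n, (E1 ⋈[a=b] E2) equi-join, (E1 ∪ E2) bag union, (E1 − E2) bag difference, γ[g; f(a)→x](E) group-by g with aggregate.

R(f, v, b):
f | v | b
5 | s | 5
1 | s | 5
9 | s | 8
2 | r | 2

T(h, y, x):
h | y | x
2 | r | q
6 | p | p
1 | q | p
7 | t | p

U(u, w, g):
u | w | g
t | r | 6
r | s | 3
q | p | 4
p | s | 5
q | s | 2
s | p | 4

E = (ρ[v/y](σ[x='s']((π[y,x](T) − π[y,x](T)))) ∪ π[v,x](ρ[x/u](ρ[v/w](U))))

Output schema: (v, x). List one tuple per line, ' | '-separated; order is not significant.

Per-node cardinality:
  T → 4
  π[y,x](T) → 4
  T → 4
  π[y,x](T) → 4
  (π[y,x](T) − π[y,x](T)) → 0
  σ[x='s']((π[y,x](T) − π[y,x](T))) → 0
  ρ[v/y](σ[x='s']((π[y,x](T) − π[y,x](T)))) → 0
  U → 6
  ρ[v/w](U) → 6
  ρ[x/u](ρ[v/w](U)) → 6
  π[v,x](ρ[x/u](ρ[v/w](U))) → 6
  (ρ[v/y](σ[x='s']((π[y,x](T) − π[y,x](T)))) ∪ π[v,x](ρ[x/u](ρ[v/w](U)))) → 6

== RESULT ==
v | x
p | q
p | s
r | t
s | p
s | q
s | r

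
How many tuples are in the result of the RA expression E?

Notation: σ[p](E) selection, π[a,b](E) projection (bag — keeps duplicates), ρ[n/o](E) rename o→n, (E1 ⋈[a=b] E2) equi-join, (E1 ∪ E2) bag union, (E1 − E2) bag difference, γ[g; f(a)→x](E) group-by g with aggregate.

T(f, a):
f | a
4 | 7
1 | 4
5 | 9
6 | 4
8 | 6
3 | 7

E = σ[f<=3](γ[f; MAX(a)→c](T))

Stepwise |·|:
  T → 6
  γ[f; MAX(a)→c](T) → 6
  σ[f<=3](γ[f; MAX(a)→c](T)) → 2

|E| = 2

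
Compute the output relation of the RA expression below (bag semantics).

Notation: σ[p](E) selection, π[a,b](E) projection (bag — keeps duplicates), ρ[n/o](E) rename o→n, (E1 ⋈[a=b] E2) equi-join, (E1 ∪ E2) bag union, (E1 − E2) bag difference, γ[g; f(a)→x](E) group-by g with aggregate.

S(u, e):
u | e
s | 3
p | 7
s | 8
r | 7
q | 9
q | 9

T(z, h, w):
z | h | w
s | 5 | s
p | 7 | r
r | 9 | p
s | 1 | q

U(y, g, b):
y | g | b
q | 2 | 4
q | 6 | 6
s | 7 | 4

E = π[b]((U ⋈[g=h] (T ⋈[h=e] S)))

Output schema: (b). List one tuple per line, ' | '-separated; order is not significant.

Row counts bottom-up:
  U → 3
  T → 4
  S → 6
  (T ⋈[h=e] S) → 4
  (U ⋈[g=h] (T ⋈[h=e] S)) → 2
  π[b]((U ⋈[g=h] (T ⋈[h=e] S))) → 2

== RESULT ==
b
4
4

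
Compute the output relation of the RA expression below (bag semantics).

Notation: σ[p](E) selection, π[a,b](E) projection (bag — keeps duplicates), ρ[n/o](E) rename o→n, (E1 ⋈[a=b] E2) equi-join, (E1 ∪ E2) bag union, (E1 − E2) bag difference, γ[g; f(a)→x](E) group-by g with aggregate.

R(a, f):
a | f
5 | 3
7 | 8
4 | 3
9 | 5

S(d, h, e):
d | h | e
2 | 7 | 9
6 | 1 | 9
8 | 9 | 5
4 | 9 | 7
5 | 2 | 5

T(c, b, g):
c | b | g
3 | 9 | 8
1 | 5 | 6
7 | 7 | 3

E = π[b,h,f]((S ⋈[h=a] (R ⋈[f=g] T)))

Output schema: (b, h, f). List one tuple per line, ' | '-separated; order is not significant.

Stepwise |·|:
  S → 5
  R → 4
  T → 3
  (R ⋈[f=g] T) → 3
  (S ⋈[h=a] (R ⋈[f=g] T)) → 1
  π[b,h,f]((S ⋈[h=a] (R ⋈[f=g] T))) → 1

== RESULT ==
b | h | f
9 | 7 | 8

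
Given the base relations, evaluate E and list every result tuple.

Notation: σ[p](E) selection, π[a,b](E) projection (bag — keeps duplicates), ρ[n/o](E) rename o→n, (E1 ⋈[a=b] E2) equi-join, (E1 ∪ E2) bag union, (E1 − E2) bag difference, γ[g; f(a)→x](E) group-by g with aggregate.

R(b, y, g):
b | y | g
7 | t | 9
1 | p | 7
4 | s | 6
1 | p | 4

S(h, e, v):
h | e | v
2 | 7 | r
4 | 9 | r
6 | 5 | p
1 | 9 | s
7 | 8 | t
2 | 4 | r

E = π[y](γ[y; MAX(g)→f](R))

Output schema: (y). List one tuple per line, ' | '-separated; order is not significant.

Subexpression sizes:
  R → 4
  γ[y; MAX(g)→f](R) → 3
  π[y](γ[y; MAX(g)→f](R)) → 3

== RESULT ==
y
p
s
t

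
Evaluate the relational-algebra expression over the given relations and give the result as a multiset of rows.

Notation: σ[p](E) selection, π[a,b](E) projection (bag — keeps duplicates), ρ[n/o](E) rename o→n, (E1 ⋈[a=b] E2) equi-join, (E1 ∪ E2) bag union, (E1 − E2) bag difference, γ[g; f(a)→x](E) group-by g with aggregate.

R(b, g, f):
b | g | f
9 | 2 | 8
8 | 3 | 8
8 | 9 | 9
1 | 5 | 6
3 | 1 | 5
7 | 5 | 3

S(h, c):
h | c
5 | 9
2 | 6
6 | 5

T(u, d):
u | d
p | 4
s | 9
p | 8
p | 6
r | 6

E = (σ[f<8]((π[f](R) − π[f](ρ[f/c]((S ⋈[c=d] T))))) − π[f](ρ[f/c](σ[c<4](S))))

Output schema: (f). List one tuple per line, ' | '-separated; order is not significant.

Row counts bottom-up:
  R → 6
  π[f](R) → 6
  S → 3
  T → 5
  (S ⋈[c=d] T) → 3
  ρ[f/c]((S ⋈[c=d] T)) → 3
  π[f](ρ[f/c]((S ⋈[c=d] T))) → 3
  (π[f](R) − π[f](ρ[f/c]((S ⋈[c=d] T)))) → 4
  σ[f<8]((π[f](R) − π[f](ρ[f/c]((S ⋈[c=d] T))))) → 2
  S → 3
  σ[c<4](S) → 0
  ρ[f/c](σ[c<4](S)) → 0
  π[f](ρ[f/c](σ[c<4](S))) → 0
  (σ[f<8]((π[f](R) − π[f](ρ[f/c]((S ⋈[c=d] T))))) − π[f](ρ[f/c](σ[c<4](S)))) → 2

== RESULT ==
f
3
5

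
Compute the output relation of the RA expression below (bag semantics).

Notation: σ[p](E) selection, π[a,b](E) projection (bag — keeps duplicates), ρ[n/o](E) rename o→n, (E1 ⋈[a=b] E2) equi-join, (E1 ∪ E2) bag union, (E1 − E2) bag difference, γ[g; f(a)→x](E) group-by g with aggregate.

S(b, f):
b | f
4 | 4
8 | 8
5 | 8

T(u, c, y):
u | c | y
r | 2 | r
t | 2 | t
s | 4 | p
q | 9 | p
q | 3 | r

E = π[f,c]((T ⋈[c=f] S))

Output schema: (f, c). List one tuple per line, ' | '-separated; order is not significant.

Per-node cardinality:
  T → 5
  S → 3
  (T ⋈[c=f] S) → 1
  π[f,c]((T ⋈[c=f] S)) → 1

== RESULT ==
f | c
4 | 4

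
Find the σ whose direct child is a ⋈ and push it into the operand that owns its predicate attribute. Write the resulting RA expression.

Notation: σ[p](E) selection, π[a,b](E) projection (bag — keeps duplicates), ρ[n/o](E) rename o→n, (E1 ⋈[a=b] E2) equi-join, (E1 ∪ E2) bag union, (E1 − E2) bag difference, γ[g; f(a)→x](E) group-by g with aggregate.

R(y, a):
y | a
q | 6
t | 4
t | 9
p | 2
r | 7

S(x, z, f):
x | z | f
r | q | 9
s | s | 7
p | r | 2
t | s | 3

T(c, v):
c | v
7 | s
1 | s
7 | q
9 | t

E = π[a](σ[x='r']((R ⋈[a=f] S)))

σ filters on x, owned by the right side.
E' = π[a]((R ⋈[a=f] σ[x='r'](S)))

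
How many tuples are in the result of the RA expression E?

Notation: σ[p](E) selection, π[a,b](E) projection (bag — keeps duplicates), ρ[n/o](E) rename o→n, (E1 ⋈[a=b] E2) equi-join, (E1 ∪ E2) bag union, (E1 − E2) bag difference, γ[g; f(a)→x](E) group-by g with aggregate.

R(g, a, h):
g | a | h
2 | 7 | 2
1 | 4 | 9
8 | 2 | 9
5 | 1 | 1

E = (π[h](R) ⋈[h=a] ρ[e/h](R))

Per-node cardinality:
  R → 4
  π[h](R) → 4
  R → 4
  ρ[e/h](R) → 4
  (π[h](R) ⋈[h=a] ρ[e/h](R)) → 2

|E| = 2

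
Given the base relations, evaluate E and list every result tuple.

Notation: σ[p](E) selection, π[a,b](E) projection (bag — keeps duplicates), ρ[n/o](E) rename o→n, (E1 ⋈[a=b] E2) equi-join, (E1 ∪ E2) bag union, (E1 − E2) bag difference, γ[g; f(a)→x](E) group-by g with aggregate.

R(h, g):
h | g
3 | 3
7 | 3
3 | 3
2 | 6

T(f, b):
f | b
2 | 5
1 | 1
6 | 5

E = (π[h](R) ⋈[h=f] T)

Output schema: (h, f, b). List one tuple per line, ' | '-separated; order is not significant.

Stepwise |·|:
  R → 4
  π[h](R) → 4
  T → 3
  (π[h](R) ⋈[h=f] T) → 1

== RESULT ==
h | f | b
2 | 2 | 5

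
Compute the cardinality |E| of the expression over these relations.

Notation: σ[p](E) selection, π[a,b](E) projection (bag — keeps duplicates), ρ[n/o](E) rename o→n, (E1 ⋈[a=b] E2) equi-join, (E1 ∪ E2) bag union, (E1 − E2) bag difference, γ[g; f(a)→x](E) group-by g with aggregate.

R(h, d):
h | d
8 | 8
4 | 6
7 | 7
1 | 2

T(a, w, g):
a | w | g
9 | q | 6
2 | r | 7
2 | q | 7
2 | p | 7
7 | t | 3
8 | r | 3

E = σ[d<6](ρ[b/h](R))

Row counts bottom-up:
  R → 4
  ρ[b/h](R) → 4
  σ[d<6](ρ[b/h](R)) → 1

|E| = 1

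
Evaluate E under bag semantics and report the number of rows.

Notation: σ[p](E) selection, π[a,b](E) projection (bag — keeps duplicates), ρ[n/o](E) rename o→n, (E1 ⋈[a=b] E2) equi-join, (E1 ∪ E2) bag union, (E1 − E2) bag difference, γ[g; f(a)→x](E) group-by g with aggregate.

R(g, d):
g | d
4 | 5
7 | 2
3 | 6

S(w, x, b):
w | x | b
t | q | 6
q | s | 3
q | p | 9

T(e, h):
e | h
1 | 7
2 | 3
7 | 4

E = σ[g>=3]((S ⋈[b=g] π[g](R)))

Subexpression sizes:
  S → 3
  R → 3
  π[g](R) → 3
  (S ⋈[b=g] π[g](R)) → 1
  σ[g>=3]((S ⋈[b=g] π[g](R))) → 1

|E| = 1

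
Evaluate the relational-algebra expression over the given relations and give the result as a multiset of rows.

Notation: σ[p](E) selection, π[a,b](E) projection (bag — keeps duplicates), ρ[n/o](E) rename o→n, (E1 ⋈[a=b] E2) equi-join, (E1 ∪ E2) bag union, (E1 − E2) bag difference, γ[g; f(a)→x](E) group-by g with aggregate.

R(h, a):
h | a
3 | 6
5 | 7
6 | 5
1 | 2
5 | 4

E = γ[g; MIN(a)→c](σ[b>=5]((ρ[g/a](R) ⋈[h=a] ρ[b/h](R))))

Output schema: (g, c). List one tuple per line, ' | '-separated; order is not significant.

Row counts bottom-up:
  R → 5
  ρ[g/a](R) → 5
  R → 5
  ρ[b/h](R) → 5
  (ρ[g/a](R) ⋈[h=a] ρ[b/h](R)) → 3
  σ[b>=5]((ρ[g/a](R) ⋈[h=a] ρ[b/h](R))) → 2
  γ[g; MIN(a)→c](σ[b>=5]((ρ[g/a](R) ⋈[h=a] ρ[b/h](R)))) → 2

== RESULT ==
g | c
4 | 5
7 | 5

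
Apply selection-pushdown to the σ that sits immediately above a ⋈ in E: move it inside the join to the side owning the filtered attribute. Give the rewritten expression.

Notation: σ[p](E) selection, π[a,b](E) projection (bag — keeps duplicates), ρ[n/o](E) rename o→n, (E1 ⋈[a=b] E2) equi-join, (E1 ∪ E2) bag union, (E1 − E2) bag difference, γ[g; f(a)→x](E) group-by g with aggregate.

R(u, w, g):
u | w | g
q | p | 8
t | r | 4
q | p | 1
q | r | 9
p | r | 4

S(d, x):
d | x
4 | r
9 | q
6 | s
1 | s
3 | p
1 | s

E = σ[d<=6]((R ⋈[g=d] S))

σ filters on d, owned by the right side.
E' = (R ⋈[g=d] σ[d<=6](S))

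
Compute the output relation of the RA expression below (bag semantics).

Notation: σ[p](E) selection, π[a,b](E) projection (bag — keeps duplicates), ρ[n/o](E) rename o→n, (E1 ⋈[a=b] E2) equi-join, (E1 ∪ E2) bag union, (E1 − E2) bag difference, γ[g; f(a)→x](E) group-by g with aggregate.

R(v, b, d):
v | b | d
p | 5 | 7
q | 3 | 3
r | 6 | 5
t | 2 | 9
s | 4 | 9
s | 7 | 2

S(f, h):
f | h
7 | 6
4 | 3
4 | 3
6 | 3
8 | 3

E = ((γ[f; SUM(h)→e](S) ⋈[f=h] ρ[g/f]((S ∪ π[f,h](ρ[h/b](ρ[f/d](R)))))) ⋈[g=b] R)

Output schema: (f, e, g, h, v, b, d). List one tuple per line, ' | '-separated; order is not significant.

Stepwise |·|:
  S → 5
  γ[f; SUM(h)→e](S) → 4
  S → 5
  R → 6
  ρ[f/d](R) → 6
  ρ[h/b](ρ[f/d](R)) → 6
  π[f,h](ρ[h/b](ρ[f/d](R))) → 6
  (S ∪ π[f,h](ρ[h/b](ρ[f/d](R)))) → 11
  ρ[g/f]((S ∪ π[f,h](ρ[h/b](ρ[f/d](R))))) → 11
  (γ[f; SUM(h)→e](S) ⋈[f=h] ρ[g/f]((S ∪ π[f,h](ρ[h/b](ρ[f/d](R)))))) → 4
  R → 6
  ((γ[f; SUM(h)→e](S) ⋈[f=h] ρ[g/f]((S ∪ π[f,h](ρ[h/b](ρ[f/d](R)))))) ⋈[g=b] R) → 3

== RESULT ==
f | e | g | h | v | b | d
6 | 3 | 5 | 6 | p | 5 | 7
6 | 3 | 7 | 6 | s | 7 | 2
7 | 6 | 2 | 7 | t | 2 | 9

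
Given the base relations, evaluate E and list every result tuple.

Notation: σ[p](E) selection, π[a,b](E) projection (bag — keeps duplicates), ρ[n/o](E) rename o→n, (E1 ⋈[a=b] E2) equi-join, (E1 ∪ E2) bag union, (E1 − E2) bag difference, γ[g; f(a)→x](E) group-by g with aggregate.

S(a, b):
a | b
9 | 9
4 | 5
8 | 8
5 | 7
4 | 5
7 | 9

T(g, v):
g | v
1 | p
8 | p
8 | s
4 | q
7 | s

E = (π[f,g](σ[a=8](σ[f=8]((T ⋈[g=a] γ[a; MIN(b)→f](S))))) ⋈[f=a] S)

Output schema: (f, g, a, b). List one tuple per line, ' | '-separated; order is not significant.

Per-node cardinality:
  T → 5
  S → 6
  γ[a; MIN(b)→f](S) → 5
  (T ⋈[g=a] γ[a; MIN(b)→f](S)) → 4
  σ[f=8]((T ⋈[g=a] γ[a; MIN(b)→f](S))) → 2
  σ[a=8](σ[f=8]((T ⋈[g=a] γ[a; MIN(b)→f](S)))) → 2
  π[f,g](σ[a=8](σ[f=8]((T ⋈[g=a] γ[a; MIN(b)→f](S))))) → 2
  S → 6
  (π[f,g](σ[a=8](σ[f=8]((T ⋈[g=a] γ[a; MIN(b)→f](S))))) ⋈[f=a] S) → 2

== RESULT ==
f | g | a | b
8 | 8 | 8 | 8
8 | 8 | 8 | 8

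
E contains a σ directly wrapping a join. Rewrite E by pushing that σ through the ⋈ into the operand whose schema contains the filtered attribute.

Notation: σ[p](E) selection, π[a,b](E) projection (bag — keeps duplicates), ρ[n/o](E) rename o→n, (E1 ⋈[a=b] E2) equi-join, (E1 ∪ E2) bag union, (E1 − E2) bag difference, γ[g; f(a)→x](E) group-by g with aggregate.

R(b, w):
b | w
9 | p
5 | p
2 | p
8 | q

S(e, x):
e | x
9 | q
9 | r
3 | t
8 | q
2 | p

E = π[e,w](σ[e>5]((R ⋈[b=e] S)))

σ filters on e, owned by the right side.
E' = π[e,w]((R ⋈[b=e] σ[e>5](S)))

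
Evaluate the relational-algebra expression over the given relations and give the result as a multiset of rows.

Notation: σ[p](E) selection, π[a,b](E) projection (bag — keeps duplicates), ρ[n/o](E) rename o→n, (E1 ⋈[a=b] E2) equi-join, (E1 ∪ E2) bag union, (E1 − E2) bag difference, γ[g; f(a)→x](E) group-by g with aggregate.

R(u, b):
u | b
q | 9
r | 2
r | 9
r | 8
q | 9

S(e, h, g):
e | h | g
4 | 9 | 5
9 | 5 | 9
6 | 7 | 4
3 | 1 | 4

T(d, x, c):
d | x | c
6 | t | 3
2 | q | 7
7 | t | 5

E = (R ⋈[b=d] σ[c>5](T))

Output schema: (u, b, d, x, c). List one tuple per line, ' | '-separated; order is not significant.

Per-node cardinality:
  R → 5
  T → 3
  σ[c>5](T) → 1
  (R ⋈[b=d] σ[c>5](T)) → 1

== RESULT ==
u | b | d | x | c
r | 2 | 2 | q | 7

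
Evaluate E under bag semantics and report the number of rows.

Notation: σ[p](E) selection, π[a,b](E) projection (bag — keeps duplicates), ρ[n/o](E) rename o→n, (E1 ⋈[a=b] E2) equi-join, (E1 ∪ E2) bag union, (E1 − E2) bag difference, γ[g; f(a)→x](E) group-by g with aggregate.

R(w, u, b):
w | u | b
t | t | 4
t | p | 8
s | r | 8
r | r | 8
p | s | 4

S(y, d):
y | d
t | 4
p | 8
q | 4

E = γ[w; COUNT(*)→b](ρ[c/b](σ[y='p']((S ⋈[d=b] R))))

Subexpression sizes:
  S → 3
  R → 5
  (S ⋈[d=b] R) → 7
  σ[y='p']((S ⋈[d=b] R)) → 3
  ρ[c/b](σ[y='p']((S ⋈[d=b] R))) → 3
  γ[w; COUNT(*)→b](ρ[c/b](σ[y='p']((S ⋈[d=b] R)))) → 3

|E| = 3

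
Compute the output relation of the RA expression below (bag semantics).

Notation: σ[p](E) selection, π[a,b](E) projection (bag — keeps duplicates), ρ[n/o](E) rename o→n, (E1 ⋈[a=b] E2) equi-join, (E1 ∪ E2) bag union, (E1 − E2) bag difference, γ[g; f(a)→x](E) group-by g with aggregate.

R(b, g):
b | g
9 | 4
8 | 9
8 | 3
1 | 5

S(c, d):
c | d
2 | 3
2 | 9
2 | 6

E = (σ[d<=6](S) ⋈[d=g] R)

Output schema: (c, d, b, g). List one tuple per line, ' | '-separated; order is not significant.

Stepwise |·|:
  S → 3
  σ[d<=6](S) → 2
  R → 4
  (σ[d<=6](S) ⋈[d=g] R) → 1

== RESULT ==
c | d | b | g
2 | 3 | 8 | 3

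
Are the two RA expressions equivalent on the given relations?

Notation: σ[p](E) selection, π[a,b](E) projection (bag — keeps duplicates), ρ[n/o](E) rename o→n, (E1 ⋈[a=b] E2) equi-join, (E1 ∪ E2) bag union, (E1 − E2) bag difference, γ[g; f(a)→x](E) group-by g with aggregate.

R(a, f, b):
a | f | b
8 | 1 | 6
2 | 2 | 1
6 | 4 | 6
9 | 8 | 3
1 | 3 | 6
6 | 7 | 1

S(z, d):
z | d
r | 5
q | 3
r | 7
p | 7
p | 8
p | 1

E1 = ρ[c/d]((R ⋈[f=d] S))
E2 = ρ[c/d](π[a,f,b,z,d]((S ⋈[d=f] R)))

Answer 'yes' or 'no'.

E1 subexpression sizes:
  R → 6
  S → 6
  (R ⋈[f=d] S) → 5
  ρ[c/d]((R ⋈[f=d] S)) → 5
E2 subexpression sizes:
  S → 6
  R → 6
  (S ⋈[d=f] R) → 5
  π[a,f,b,z,d]((S ⋈[d=f] R)) → 5
  ρ[c/d](π[a,f,b,z,d]((S ⋈[d=f] R))) → 5

E1 and E2 produce the same multiset:
a | f | b | z | c
1 | 3 | 6 | q | 3
6 | 7 | 1 | p | 7
6 | 7 | 1 | r | 7
8 | 1 | 6 | p | 1
9 | 8 | 3 | p | 8

yes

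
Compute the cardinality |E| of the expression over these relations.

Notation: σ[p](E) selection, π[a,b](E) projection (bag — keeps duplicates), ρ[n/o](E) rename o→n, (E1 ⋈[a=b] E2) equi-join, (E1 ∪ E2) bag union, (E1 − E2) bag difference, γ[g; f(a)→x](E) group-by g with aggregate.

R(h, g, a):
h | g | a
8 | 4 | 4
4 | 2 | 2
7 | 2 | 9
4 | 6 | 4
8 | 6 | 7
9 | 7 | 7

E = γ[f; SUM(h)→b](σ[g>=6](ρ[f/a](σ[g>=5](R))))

Per-node cardinality:
  R → 6
  σ[g>=5](R) → 3
  ρ[f/a](σ[g>=5](R)) → 3
  σ[g>=6](ρ[f/a](σ[g>=5](R))) → 3
  γ[f; SUM(h)→b](σ[g>=6](ρ[f/a](σ[g>=5](R)))) → 2

|E| = 2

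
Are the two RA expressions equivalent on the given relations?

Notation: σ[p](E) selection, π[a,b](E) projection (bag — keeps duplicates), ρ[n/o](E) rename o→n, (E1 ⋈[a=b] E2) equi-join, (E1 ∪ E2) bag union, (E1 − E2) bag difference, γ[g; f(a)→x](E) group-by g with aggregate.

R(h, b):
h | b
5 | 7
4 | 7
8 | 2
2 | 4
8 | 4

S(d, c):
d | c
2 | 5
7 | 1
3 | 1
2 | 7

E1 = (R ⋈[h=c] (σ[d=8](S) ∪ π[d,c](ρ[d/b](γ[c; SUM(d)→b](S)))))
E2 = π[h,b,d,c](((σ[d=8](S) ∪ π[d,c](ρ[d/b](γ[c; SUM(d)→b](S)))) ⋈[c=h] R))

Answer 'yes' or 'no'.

E1 per-node cardinality:
  R → 5
  S → 4
  σ[d=8](S) → 0
  S → 4
  γ[c; SUM(d)→b](S) → 3
  ρ[d/b](γ[c; SUM(d)→b](S)) → 3
  π[d,c](ρ[d/b](γ[c; SUM(d)→b](S))) → 3
  (σ[d=8](S) ∪ π[d,c](ρ[d/b](γ[c; SUM(d)→b](S)))) → 3
  (R ⋈[h=c] (σ[d=8](S) ∪ π[d,c](ρ[d/b](γ[c; SUM(d)→b](S))))) → 1
E2 per-node cardinality:
  S → 4
  σ[d=8](S) → 0
  S → 4
  γ[c; SUM(d)→b](S) → 3
  ρ[d/b](γ[c; SUM(d)→b](S)) → 3
  π[d,c](ρ[d/b](γ[c; SUM(d)→b](S))) → 3
  (σ[d=8](S) ∪ π[d,c](ρ[d/b](γ[c; SUM(d)→b](S)))) → 3
  R → 5
  ((σ[d=8](S) ∪ π[d,c](ρ[d/b](γ[c; SUM(d)→b](S)))) ⋈[c=h] R) → 1
  π[h,b,d,c](((σ[d=8](S) ∪ π[d,c](ρ[d/b](γ[c; SUM(d)→b](S)))) ⋈[c=h] R)) → 1

E1 and E2 produce the same multiset:
h | b | d | c
5 | 7 | 2 | 5

yes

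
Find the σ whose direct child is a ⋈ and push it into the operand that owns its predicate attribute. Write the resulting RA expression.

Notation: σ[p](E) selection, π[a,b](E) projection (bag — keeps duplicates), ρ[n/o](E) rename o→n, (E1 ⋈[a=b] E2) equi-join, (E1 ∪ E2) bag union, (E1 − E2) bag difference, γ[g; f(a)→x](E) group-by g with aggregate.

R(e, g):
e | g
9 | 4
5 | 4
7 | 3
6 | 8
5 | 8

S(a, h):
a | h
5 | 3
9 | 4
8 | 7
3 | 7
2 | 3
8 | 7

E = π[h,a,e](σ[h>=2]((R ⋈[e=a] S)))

σ filters on h, owned by the right side.
E' = π[h,a,e]((R ⋈[e=a] σ[h>=2](S)))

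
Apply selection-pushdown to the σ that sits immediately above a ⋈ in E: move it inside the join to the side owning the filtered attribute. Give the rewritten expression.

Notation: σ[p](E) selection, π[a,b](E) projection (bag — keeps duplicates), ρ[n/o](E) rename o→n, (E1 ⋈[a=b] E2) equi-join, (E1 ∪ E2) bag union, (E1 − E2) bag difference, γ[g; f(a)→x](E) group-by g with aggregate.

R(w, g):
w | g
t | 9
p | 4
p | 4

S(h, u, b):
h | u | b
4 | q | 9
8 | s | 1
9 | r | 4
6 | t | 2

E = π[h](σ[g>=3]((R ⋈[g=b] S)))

σ filters on g, owned by the left side.
E' = π[h]((σ[g>=3](R) ⋈[g=b] S))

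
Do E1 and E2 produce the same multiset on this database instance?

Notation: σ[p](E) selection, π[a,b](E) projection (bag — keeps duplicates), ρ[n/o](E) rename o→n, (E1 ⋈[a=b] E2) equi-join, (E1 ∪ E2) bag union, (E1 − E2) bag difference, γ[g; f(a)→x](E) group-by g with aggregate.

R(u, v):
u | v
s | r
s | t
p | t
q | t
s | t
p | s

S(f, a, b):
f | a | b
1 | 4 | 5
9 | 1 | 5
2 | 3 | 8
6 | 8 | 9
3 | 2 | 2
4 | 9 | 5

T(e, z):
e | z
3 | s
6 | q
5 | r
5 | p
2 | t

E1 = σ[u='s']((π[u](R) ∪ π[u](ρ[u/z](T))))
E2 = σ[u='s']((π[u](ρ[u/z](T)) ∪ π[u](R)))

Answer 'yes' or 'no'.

E1 stepwise |·|:
  R → 6
  π[u](R) → 6
  T → 5
  ρ[u/z](T) → 5
  π[u](ρ[u/z](T)) → 5
  (π[u](R) ∪ π[u](ρ[u/z](T))) → 11
  σ[u='s']((π[u](R) ∪ π[u](ρ[u/z](T)))) → 4
E2 stepwise |·|:
  T → 5
  ρ[u/z](T) → 5
  π[u](ρ[u/z](T)) → 5
  R → 6
  π[u](R) → 6
  (π[u](ρ[u/z](T)) ∪ π[u](R)) → 11
  σ[u='s']((π[u](ρ[u/z](T)) ∪ π[u](R))) → 4

E1 and E2 produce the same multiset:
u
s
s
s
s

yes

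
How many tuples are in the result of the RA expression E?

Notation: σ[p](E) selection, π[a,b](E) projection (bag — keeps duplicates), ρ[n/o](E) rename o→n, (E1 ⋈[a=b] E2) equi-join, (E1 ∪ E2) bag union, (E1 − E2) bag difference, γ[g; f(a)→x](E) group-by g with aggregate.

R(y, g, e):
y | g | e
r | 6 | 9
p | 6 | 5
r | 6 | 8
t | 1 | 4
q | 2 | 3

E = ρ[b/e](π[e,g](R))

Stepwise |·|:
  R → 5
  π[e,g](R) → 5
  ρ[b/e](π[e,g](R)) → 5

|E| = 5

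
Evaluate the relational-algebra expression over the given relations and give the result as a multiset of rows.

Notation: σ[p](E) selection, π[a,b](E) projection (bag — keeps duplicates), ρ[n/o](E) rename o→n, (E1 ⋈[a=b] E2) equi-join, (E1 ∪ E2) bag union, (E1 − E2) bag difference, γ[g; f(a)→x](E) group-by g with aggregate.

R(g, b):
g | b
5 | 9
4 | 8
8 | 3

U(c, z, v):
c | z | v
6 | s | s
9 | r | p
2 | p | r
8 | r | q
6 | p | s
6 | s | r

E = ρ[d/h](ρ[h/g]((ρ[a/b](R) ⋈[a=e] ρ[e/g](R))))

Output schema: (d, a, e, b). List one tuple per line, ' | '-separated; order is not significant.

Subexpression sizes:
  R → 3
  ρ[a/b](R) → 3
  R → 3
  ρ[e/g](R) → 3
  (ρ[a/b](R) ⋈[a=e] ρ[e/g](R)) → 1
  ρ[h/g]((ρ[a/b](R) ⋈[a=e] ρ[e/g](R))) → 1
  ρ[d/h](ρ[h/g]((ρ[a/b](R) ⋈[a=e] ρ[e/g](R)))) → 1

== RESULT ==
d | a | e | b
4 | 8 | 8 | 3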